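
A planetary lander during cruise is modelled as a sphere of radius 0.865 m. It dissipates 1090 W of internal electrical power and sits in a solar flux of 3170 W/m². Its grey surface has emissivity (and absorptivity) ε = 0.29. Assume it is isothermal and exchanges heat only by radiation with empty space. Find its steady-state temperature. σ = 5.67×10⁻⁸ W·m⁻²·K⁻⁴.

At steady state, absorbed solar power + internal power = radiated power.
Absorbed: α·S·A_cross = 0.29·3170·2.351 = 2161 W (cross-section πr²).
Total input = 2161 + 1090 = 3251 W.
Radiated: εσ·A_surf·T⁴ with A_surf = 4πr² = 9.402 m².
T⁴ = 3251/(0.29·5.67×10⁻⁸·9.402) = 2.103×10¹⁰ K⁴.

T ≈ 381 K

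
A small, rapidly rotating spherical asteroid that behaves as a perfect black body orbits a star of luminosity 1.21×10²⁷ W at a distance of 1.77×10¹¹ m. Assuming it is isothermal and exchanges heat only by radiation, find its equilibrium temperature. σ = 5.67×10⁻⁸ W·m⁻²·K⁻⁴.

T ≈ 341 K

First find the stellar flux at distance d: S = L/(4πd²) = 1.21×10²⁷/(4π·(1.77×10¹¹)²) = 3073 W/m².
For an isothermal sphere, absorbed (1−a)S·πr² = emitted σ·4πr²·T⁴, so T⁴ = (1−a)S/(4σ).
T⁴ = 1.00·3073/(4·5.67×10⁻⁸) = 1.355×10¹⁰ K⁴.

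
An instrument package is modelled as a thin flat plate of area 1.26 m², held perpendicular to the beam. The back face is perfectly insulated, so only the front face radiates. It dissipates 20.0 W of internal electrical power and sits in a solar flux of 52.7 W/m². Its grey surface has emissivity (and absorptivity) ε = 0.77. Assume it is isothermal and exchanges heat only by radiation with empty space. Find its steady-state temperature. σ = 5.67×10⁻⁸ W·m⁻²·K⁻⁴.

At steady state, absorbed solar power + internal power = radiated power.
Absorbed: α·S·A_cross = 0.77·52.7·1.260 = 51.13 W (cross-section A).
Total input = 51.13 + 20.0 = 71.13 W.
Radiated: εσ·A_surf·T⁴ with A_surf = A = 1.260 m².
T⁴ = 71.13/(0.77·5.67×10⁻⁸·1.260) = 1.293×10⁹ K⁴.

T ≈ 190 K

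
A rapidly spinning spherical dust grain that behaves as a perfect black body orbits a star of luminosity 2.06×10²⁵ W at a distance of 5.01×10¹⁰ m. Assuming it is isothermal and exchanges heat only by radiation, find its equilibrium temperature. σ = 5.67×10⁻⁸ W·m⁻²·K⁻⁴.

T ≈ 232 K

First find the stellar flux at distance d: S = L/(4πd²) = 2.06×10²⁵/(4π·(5.01×10¹⁰)²) = 653.1 W/m².
For an isothermal sphere, absorbed (1−a)S·πr² = emitted σ·4πr²·T⁴, so T⁴ = (1−a)S/(4σ).
T⁴ = 1.00·653.1/(4·5.67×10⁻⁸) = 2.880×10⁹ K⁴.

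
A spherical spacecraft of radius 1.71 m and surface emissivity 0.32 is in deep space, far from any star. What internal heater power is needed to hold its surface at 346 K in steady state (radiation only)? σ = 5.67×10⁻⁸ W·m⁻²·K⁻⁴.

P ≈ 9560 W

P = εσ·4πr²·T⁴.
4πr² = 36.75 m²; T⁴ = 1.433×10¹⁰ K⁴.
P = 0.32·5.67×10⁻⁸·36.75·1.433×10¹⁰.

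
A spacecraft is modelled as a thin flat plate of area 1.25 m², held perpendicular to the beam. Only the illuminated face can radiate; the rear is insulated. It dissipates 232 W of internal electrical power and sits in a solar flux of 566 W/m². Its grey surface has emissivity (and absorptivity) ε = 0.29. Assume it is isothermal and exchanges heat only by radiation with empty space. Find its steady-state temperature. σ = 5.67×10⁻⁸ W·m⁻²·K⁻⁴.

At steady state, absorbed solar power + internal power = radiated power.
Absorbed: α·S·A_cross = 0.29·566·1.250 = 205.2 W (cross-section A).
Total input = 205.2 + 232 = 437.2 W.
Radiated: εσ·A_surf·T⁴ with A_surf = A = 1.250 m².
T⁴ = 437.2/(0.29·5.67×10⁻⁸·1.250) = 2.127×10¹⁰ K⁴.

T ≈ 382 K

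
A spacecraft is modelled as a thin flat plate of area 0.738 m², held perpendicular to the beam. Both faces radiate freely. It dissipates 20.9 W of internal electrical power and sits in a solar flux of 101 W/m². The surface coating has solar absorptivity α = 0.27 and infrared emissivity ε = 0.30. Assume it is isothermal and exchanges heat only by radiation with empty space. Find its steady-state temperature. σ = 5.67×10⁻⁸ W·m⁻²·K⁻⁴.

T ≈ 201 K

At steady state, absorbed solar power + internal power = radiated power.
Absorbed: α·S·A_cross = 0.27·101·0.7380 = 20.13 W (cross-section A).
Total input = 20.13 + 20.9 = 41.03 W.
Radiated: εσ·A_surf·T⁴ with A_surf = 2A = 1.476 m².
T⁴ = 41.03/(0.30·5.67×10⁻⁸·1.476) = 1.634×10⁹ K⁴.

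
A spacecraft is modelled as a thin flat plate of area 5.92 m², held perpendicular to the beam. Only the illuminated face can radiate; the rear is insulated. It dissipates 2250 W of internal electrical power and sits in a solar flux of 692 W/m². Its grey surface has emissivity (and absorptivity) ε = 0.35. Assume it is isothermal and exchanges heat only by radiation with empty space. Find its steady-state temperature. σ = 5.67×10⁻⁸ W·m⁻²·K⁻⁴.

At steady state, absorbed solar power + internal power = radiated power.
Absorbed: α·S·A_cross = 0.35·692·5.920 = 1434 W (cross-section A).
Total input = 1434 + 2250 = 3684 W.
Radiated: εσ·A_surf·T⁴ with A_surf = A = 5.920 m².
T⁴ = 3684/(0.35·5.67×10⁻⁸·5.920) = 3.136×10¹⁰ K⁴.

T ≈ 421 K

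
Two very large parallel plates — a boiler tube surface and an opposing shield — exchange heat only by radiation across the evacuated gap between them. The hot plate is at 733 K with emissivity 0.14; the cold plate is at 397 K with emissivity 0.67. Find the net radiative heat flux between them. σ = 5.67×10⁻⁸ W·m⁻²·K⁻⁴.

For two infinite grey parallel plates, q = σ(T₁⁴ − T₂⁴)/(1/ε₁ + 1/ε₂ − 1).
T₁⁴ − T₂⁴ = 2.887×10¹¹ − 2.484×10¹⁰ = 2.638×10¹¹ K⁴.
1/ε₁ + 1/ε₂ − 1 = 7.143 + 1.493 − 1 = 7.635.
q = 5.67×10⁻⁸ × 2.638×10¹¹ / 7.635.

q ≈ 1960 W/m²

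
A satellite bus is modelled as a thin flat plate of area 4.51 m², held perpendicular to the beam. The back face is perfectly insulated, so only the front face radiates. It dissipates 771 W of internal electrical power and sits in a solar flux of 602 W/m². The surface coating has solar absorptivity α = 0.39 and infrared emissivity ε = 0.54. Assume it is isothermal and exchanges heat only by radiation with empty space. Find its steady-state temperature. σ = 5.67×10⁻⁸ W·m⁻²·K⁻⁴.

T ≈ 339 K

At steady state, absorbed solar power + internal power = radiated power.
Absorbed: α·S·A_cross = 0.39·602·4.510 = 1059 W (cross-section A).
Total input = 1059 + 771 = 1830 W.
Radiated: εσ·A_surf·T⁴ with A_surf = A = 4.510 m².
T⁴ = 1830/(0.54·5.67×10⁻⁸·4.510) = 1.325×10¹⁰ K⁴.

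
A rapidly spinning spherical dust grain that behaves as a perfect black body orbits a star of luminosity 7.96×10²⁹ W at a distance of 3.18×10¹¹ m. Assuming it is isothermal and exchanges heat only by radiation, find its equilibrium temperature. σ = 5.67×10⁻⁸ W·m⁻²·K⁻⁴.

T ≈ 1290 K

First find the stellar flux at distance d: S = L/(4πd²) = 7.96×10²⁹/(4π·(3.18×10¹¹)²) = 6.264×10⁵ W/m².
For an isothermal sphere, absorbed (1−a)S·πr² = emitted σ·4πr²·T⁴, so T⁴ = (1−a)S/(4σ).
T⁴ = 1.00·6.264×10⁵/(4·5.67×10⁻⁸) = 2.762×10¹² K⁴.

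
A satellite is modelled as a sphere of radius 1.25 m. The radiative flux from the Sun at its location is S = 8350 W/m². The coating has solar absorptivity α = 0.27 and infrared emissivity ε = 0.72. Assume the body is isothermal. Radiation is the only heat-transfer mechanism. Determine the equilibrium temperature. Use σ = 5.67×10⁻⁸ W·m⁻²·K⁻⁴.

T ≈ 343 K

At equilibrium, absorbed power = emitted power.
Absorbing cross-section = πr² = 4.909 m²; emitting surface = 4πr² = 19.63 m² (ratio 4).
αS·A_cross = εσ·A_surf·T⁴  ⇒  T⁴ = αS/(ε·4σ).
T⁴ = 0.270·8350/(0.72·4·5.67×10⁻⁸) = 1.381×10¹⁰ K⁴.
T = (1.381×10¹⁰)^(1/4).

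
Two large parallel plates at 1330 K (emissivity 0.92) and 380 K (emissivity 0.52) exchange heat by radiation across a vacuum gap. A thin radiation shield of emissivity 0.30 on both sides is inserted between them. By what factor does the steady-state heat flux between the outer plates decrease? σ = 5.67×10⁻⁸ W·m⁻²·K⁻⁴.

factor ≈ 3.82

Without shield: q₀ = σΔ(T⁴)/(1/ε₁+1/ε₂−1) with denominator 2.010.
With shield the two gaps are in series; the resistances add: (1/ε₁+1/ε_s−1)+(1/ε_s+1/ε₂−1) = 3.420+4.256 = 7.677.
Heat-flux ratio q₀/q = 7.677/2.010.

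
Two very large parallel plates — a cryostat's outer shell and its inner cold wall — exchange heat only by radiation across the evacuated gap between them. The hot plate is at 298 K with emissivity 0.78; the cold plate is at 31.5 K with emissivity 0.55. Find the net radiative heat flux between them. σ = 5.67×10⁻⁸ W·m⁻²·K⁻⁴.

q ≈ 213 W/m²

For two infinite grey parallel plates, q = σ(T₁⁴ − T₂⁴)/(1/ε₁ + 1/ε₂ − 1).
T₁⁴ − T₂⁴ = 7.886×10⁹ − 9.846×10⁵ = 7.885×10⁹ K⁴.
1/ε₁ + 1/ε₂ − 1 = 1.282 + 1.818 − 1 = 2.100.
q = 5.67×10⁻⁸ × 7.885×10⁹ / 2.100.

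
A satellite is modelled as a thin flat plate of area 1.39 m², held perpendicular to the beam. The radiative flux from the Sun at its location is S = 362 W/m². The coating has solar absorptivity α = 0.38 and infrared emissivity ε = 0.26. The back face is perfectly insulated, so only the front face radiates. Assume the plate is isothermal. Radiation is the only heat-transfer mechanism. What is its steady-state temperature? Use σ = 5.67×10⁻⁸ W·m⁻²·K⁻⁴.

T ≈ 311 K

At equilibrium, absorbed power = emitted power.
Absorbing cross-section = A = 1.390 m²; emitting surface = A = 1.390 m² (ratio 1).
αS·A_cross = εσ·A_surf·T⁴  ⇒  T⁴ = αS/(ε·1σ).
T⁴ = 0.380·362/(0.26·1·5.67×10⁻⁸) = 9.331×10⁹ K⁴.
T = (9.331×10⁹)^(1/4).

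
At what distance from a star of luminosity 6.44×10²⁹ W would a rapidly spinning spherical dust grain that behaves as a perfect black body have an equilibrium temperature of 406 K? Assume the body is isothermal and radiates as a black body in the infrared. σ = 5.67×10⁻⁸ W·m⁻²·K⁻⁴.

For an isothermal black-emitting sphere, (1−a)S·πr² = σ·4πr²·T⁴ ⇒ S = 4σT⁴/(1−a).
S = 4·5.67×10⁻⁸·(406)⁴/1.00 = 6162 W/m².
Flux falls as S = L/(4πd²), so d = √(L/(4πS)) = √(6.44×10²⁹/(4π·6162)).

d ≈ 2.88×10¹² m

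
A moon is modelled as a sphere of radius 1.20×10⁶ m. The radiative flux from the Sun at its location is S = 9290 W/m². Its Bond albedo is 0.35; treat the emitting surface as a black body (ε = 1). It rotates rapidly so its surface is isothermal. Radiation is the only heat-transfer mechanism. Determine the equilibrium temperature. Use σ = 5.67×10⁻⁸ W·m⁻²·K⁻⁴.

T ≈ 404 K

At equilibrium, absorbed power = emitted power.
Absorbing cross-section = πr² = 4.524×10¹² m²; emitting surface = 4πr² = 1.810×10¹³ m² (ratio 4).
(1−a)S·A_cross = εσ·A_surf·T⁴  ⇒  T⁴ = (1−a)S/(4σ).
T⁴ = 0.650·9290/(4·5.67×10⁻⁸) = 2.662×10¹⁰ K⁴.
T = (2.662×10¹⁰)^(1/4).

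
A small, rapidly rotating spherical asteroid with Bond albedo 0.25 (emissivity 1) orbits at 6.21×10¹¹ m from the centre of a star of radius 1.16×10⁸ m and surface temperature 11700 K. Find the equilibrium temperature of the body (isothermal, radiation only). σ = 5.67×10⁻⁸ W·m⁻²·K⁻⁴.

T ≈ 105 K

The star's surface emits σT_*⁴; at distance d the flux is S = σT_*⁴(R_*/d)².
S = 5.67×10⁻⁸·(11700)⁴·(1.16×10⁸/6.21×10¹¹)² = 37.07 W/m².
For an isothermal sphere T⁴ = (1−a)S/(4σ) = 1.226×10⁸ K⁴.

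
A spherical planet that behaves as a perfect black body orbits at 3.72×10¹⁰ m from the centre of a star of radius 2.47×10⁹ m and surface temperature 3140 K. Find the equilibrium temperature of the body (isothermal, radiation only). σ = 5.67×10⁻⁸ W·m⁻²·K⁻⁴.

T ≈ 572 K

The star's surface emits σT_*⁴; at distance d the flux is S = σT_*⁴(R_*/d)².
S = 5.67×10⁻⁸·(3140)⁴·(2.47×10⁹/3.72×10¹⁰)² = 24300 W/m².
For an isothermal sphere T⁴ = (1−a)S/(4σ) = 1.071×10¹¹ K⁴.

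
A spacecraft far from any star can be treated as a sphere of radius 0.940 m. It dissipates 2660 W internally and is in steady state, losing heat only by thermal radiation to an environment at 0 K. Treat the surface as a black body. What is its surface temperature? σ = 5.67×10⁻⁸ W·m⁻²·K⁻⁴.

Steady state: internal power = radiated power, P = εσA T⁴.
Radiating area A = 4πr² = 11.10 m².
T⁴ = P/(εσA) = 2660/(1.0·5.67×10⁻⁸·11.10) = 4.225×10⁹ K⁴.
T = (4.225×10⁹)^(1/4).

T ≈ 255 K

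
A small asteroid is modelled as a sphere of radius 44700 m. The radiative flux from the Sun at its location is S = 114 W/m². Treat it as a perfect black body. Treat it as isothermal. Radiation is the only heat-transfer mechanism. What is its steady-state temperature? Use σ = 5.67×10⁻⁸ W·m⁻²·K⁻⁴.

T ≈ 150 K

At equilibrium, absorbed power = emitted power.
Absorbing cross-section = πr² = 6.277×10⁹ m²; emitting surface = 4πr² = 2.511×10¹⁰ m² (ratio 4).
S·A_cross = εσ·A_surf·T⁴  ⇒  T⁴ = S/(4σ).
T⁴ = 1.00·114/(4·5.67×10⁻⁸) = 5.026×10⁸ K⁴.
T = (5.026×10⁸)^(1/4).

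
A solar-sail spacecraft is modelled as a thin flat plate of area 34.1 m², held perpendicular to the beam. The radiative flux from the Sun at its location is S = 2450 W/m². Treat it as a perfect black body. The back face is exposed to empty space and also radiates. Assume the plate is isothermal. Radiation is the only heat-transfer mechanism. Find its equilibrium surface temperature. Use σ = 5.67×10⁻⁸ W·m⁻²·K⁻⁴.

T ≈ 383 K

At equilibrium, absorbed power = emitted power.
Absorbing cross-section = A = 34.10 m²; emitting surface = 2A = 68.20 m² (ratio 2).
S·A_cross = εσ·A_surf·T⁴  ⇒  T⁴ = S/(2σ).
T⁴ = 1.00·2450/(2·5.67×10⁻⁸) = 2.160×10¹⁰ K⁴.
T = (2.160×10¹⁰)^(1/4).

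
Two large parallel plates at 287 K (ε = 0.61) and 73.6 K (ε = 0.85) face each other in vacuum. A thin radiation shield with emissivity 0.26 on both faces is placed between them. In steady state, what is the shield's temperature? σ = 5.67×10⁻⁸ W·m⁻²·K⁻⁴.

T_s ≈ 238 K

In steady state the net flux on the hot side equals that on the cold side.
σ(T₁⁴−T_s⁴)/D₁ = σ(T_s⁴−T₂⁴)/D₂, with D₁ = 1/ε₁+1/ε_s−1 = 4.485, D₂ = 1/ε_s+1/ε₂−1 = 4.023.
Solve for T_s⁴: T_s⁴ = (D₂·T₁⁴ + D₁·T₂⁴)/(D₁+D₂) = 3.223×10⁹ K⁴.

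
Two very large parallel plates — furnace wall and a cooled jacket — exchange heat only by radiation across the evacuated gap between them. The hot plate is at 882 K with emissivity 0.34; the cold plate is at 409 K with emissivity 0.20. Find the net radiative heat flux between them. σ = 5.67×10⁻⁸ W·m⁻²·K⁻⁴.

For two infinite grey parallel plates, q = σ(T₁⁴ − T₂⁴)/(1/ε₁ + 1/ε₂ − 1).
T₁⁴ − T₂⁴ = 6.052×10¹¹ − 2.798×10¹⁰ = 5.772×10¹¹ K⁴.
1/ε₁ + 1/ε₂ − 1 = 2.941 + 5.000 − 1 = 6.941.
q = 5.67×10⁻⁸ × 5.772×10¹¹ / 6.941.

q ≈ 4710 W/m²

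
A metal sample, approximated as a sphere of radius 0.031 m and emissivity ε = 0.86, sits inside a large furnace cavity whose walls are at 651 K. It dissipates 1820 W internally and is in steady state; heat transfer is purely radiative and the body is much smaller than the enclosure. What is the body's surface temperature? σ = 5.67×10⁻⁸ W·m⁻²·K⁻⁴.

T ≈ 1340 K

For a small grey body in a large enclosure, net radiated power = εσA(T⁴ − T_w⁴).
Steady state: P = εσA(T⁴ − T_w⁴) with A = 4πr² = 0.01208 m².
T⁴ = P/(εσA) + T_w⁴ = 1820/(0.86·5.67×10⁻⁸·0.01208) + (651)⁴
    = 3.091×10¹² + 1.796×10¹¹ = 3.270×10¹² K⁴.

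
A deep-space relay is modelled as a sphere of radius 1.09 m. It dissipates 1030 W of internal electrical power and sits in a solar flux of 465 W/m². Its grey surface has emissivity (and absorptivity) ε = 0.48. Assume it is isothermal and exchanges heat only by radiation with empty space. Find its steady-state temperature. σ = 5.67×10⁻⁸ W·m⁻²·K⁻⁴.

T ≈ 260 K

At steady state, absorbed solar power + internal power = radiated power.
Absorbed: α·S·A_cross = 0.48·465·3.733 = 833.1 W (cross-section πr²).
Total input = 833.1 + 1030 = 1863 W.
Radiated: εσ·A_surf·T⁴ with A_surf = 4πr² = 14.93 m².
T⁴ = 1863/(0.48·5.67×10⁻⁸·14.93) = 4.585×10⁹ K⁴.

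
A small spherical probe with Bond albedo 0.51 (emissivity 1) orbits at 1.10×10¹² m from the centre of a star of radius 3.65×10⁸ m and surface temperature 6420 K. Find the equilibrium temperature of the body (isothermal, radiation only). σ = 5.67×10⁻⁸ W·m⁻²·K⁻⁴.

The star's surface emits σT_*⁴; at distance d the flux is S = σT_*⁴(R_*/d)².
S = 5.67×10⁻⁸·(6420)⁴·(3.65×10⁸/1.10×10¹²)² = 10.61 W/m².
For an isothermal sphere T⁴ = (1−a)S/(4σ) = 2.291×10⁷ K⁴.

T ≈ 69.2 K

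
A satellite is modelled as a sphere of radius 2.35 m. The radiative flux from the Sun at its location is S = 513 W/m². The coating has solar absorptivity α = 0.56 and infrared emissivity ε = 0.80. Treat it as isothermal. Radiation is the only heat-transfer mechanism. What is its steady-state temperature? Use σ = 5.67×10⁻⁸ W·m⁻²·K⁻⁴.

At equilibrium, absorbed power = emitted power.
Absorbing cross-section = πr² = 17.35 m²; emitting surface = 4πr² = 69.40 m² (ratio 4).
αS·A_cross = εσ·A_surf·T⁴  ⇒  T⁴ = αS/(ε·4σ).
T⁴ = 0.560·513/(0.80·4·5.67×10⁻⁸) = 1.583×10⁹ K⁴.
T = (1.583×10⁹)^(1/4).

T ≈ 199 K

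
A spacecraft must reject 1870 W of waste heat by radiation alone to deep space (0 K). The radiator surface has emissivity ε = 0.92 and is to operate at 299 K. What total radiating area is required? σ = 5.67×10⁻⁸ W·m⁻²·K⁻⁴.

A ≈ 4.49 m²

P = εσA T⁴ ⇒ A = P/(εσT⁴).
T⁴ = 7.993×10⁹ K⁴.
A = 1870/(0.92 × 5.67×10⁻⁸ × 7.993×10⁹).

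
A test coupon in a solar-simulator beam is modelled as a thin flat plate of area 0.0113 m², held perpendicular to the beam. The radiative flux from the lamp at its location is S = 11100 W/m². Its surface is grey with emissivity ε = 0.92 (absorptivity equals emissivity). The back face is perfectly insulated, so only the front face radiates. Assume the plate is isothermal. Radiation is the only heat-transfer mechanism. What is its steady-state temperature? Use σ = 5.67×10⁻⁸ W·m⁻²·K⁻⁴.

At equilibrium, absorbed power = emitted power.
Absorbing cross-section = A = 0.01130 m²; emitting surface = A = 0.01130 m² (ratio 1).
εS·A_cross = εσ·A_surf·T⁴  ⇒  T⁴ = S/(1σ)   (ε cancels).
T⁴ = 11100/(1·5.67×10⁻⁸) = 1.958×10¹¹ K⁴.
T = (1.958×10¹¹)^(1/4).

T ≈ 665 K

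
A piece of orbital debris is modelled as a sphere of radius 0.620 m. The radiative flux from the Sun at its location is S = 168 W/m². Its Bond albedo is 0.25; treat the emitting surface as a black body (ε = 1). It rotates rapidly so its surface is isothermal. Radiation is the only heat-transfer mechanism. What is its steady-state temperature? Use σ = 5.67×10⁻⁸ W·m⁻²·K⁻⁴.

T ≈ 154 K

At equilibrium, absorbed power = emitted power.
Absorbing cross-section = πr² = 1.208 m²; emitting surface = 4πr² = 4.831 m² (ratio 4).
(1−a)S·A_cross = εσ·A_surf·T⁴  ⇒  T⁴ = (1−a)S/(4σ).
T⁴ = 0.750·168/(4·5.67×10⁻⁸) = 5.556×10⁸ K⁴.
T = (5.556×10⁸)^(1/4).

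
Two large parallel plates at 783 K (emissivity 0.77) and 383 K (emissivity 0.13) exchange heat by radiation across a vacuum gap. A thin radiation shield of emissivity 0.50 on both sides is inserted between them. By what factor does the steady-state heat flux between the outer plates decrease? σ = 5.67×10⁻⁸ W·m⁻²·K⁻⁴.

factor ≈ 1.38

Without shield: q₀ = σΔ(T⁴)/(1/ε₁+1/ε₂−1) with denominator 7.991.
With shield the two gaps are in series; the resistances add: (1/ε₁+1/ε_s−1)+(1/ε_s+1/ε₂−1) = 2.299+8.692 = 10.99.
Heat-flux ratio q₀/q = 10.99/7.991.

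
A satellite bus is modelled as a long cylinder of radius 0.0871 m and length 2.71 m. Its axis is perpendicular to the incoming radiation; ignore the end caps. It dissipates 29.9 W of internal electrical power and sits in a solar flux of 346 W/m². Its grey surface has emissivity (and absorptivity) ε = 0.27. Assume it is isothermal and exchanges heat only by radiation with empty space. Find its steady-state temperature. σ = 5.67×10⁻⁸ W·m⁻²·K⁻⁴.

T ≈ 239 K

At steady state, absorbed solar power + internal power = radiated power.
Absorbed: α·S·A_cross = 0.27·346·0.4721 = 44.10 W (cross-section 2rL).
Total input = 44.10 + 29.9 = 74.00 W.
Radiated: εσ·A_surf·T⁴ with A_surf = 2πrL = 1.483 m².
T⁴ = 74.00/(0.27·5.67×10⁻⁸·1.483) = 3.259×10⁹ K⁴.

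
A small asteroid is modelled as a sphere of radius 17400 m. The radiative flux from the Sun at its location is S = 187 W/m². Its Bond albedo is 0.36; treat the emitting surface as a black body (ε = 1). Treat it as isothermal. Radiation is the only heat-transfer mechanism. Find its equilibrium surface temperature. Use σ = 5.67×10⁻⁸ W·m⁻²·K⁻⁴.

At equilibrium, absorbed power = emitted power.
Absorbing cross-section = πr² = 9.511×10⁸ m²; emitting surface = 4πr² = 3.805×10⁹ m² (ratio 4).
(1−a)S·A_cross = εσ·A_surf·T⁴  ⇒  T⁴ = (1−a)S/(4σ).
T⁴ = 0.640·187/(4·5.67×10⁻⁸) = 5.277×10⁸ K⁴.
T = (5.277×10⁸)^(1/4).

T ≈ 152 K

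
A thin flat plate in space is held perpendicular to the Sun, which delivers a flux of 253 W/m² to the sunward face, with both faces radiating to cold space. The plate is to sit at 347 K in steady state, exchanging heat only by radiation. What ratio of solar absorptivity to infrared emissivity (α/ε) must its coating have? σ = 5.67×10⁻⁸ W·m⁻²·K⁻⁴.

Balance: αS·A = εσ·2A·T⁴ ⇒ α/ε = 2σT⁴/S.
α/ε = 2·5.67×10⁻⁸·(347)⁴/253 = 2·5.67×10⁻⁸·1.450×10¹⁰/253.

α/ε ≈ 6.50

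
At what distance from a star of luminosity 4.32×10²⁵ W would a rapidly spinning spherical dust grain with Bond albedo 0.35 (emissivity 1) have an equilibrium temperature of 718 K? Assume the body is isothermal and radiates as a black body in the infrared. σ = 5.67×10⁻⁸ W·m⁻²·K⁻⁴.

For an isothermal black-emitting sphere, (1−a)S·πr² = σ·4πr²·T⁴ ⇒ S = 4σT⁴/(1−a).
S = 4·5.67×10⁻⁸·(718)⁴/0.650 = 92730 W/m².
Flux falls as S = L/(4πd²), so d = √(L/(4πS)) = √(4.32×10²⁵/(4π·92730)).

d ≈ 6.09×10⁹ m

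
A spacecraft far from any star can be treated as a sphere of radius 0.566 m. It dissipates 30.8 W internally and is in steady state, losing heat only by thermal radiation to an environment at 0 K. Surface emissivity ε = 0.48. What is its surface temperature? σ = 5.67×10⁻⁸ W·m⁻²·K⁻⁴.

T ≈ 129 K

Steady state: internal power = radiated power, P = εσA T⁴.
Radiating area A = 4πr² = 4.026 m².
T⁴ = P/(εσA) = 30.8/(0.48·5.67×10⁻⁸·4.026) = 2.811×10⁸ K⁴.
T = (2.811×10⁸)^(1/4).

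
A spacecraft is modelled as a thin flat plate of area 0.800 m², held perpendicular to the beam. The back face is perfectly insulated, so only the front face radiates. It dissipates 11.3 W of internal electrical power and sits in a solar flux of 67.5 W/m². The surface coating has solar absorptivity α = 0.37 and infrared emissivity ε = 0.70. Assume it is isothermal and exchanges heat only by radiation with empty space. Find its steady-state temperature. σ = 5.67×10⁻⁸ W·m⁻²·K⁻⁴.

At steady state, absorbed solar power + internal power = radiated power.
Absorbed: α·S·A_cross = 0.37·67.5·0.8000 = 19.98 W (cross-section A).
Total input = 19.98 + 11.3 = 31.28 W.
Radiated: εσ·A_surf·T⁴ with A_surf = A = 0.8000 m².
T⁴ = 31.28/(0.70·5.67×10⁻⁸·0.8000) = 9.851×10⁸ K⁴.

T ≈ 177 K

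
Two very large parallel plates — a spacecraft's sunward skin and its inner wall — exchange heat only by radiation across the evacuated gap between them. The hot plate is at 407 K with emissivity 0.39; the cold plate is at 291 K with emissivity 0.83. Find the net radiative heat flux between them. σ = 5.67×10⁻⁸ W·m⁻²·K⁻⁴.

q ≈ 415 W/m²

For two infinite grey parallel plates, q = σ(T₁⁴ − T₂⁴)/(1/ε₁ + 1/ε₂ − 1).
T₁⁴ − T₂⁴ = 2.744×10¹⁰ − 7.171×10⁹ = 2.027×10¹⁰ K⁴.
1/ε₁ + 1/ε₂ − 1 = 2.564 + 1.205 − 1 = 2.769.
q = 5.67×10⁻⁸ × 2.027×10¹⁰ / 2.769.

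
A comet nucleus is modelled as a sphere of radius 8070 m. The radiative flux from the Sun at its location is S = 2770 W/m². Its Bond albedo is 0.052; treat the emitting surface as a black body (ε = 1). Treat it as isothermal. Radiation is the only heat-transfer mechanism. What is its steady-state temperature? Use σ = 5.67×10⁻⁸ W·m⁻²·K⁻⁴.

At equilibrium, absorbed power = emitted power.
Absorbing cross-section = πr² = 2.046×10⁸ m²; emitting surface = 4πr² = 8.184×10⁸ m² (ratio 4).
(1−a)S·A_cross = εσ·A_surf·T⁴  ⇒  T⁴ = (1−a)S/(4σ).
T⁴ = 0.948·2770/(4·5.67×10⁻⁸) = 1.158×10¹⁰ K⁴.
T = (1.158×10¹⁰)^(1/4).

T ≈ 328 K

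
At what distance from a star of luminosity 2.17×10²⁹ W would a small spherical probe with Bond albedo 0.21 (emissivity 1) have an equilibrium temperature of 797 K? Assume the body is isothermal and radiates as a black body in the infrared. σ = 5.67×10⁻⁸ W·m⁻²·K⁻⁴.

d ≈ 3.86×10¹¹ m

For an isothermal black-emitting sphere, (1−a)S·πr² = σ·4πr²·T⁴ ⇒ S = 4σT⁴/(1−a).
S = 4·5.67×10⁻⁸·(797)⁴/0.790 = 1.158×10⁵ W/m².
Flux falls as S = L/(4πd²), so d = √(L/(4πS)) = √(2.17×10²⁹/(4π·1.158×10⁵)).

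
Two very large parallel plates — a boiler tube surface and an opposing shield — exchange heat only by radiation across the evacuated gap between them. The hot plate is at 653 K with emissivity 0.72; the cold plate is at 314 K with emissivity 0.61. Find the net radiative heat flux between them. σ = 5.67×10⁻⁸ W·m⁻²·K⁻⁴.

For two infinite grey parallel plates, q = σ(T₁⁴ − T₂⁴)/(1/ε₁ + 1/ε₂ − 1).
T₁⁴ − T₂⁴ = 1.818×10¹¹ − 9.721×10⁹ = 1.721×10¹¹ K⁴.
1/ε₁ + 1/ε₂ − 1 = 1.389 + 1.639 − 1 = 2.028.
q = 5.67×10⁻⁸ × 1.721×10¹¹ / 2.028.

q ≈ 4810 W/m²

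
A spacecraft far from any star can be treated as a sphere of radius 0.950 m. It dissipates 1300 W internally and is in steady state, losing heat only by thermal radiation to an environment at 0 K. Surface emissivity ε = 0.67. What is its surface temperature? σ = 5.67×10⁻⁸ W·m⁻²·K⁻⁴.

T ≈ 234 K

Steady state: internal power = radiated power, P = εσA T⁴.
Radiating area A = 4πr² = 11.34 m².
T⁴ = P/(εσA) = 1300/(0.67·5.67×10⁻⁸·11.34) = 3.017×10⁹ K⁴.
T = (3.017×10⁹)^(1/4).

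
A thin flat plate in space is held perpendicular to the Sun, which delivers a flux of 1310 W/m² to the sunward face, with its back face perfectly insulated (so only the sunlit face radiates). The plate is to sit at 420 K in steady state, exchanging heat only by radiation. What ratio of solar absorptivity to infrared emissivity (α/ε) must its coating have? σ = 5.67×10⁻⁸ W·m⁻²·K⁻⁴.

α/ε ≈ 1.35

Balance: αS·A = εσ·1A·T⁴ ⇒ α/ε = σT⁴/S.
α/ε = 5.67×10⁻⁸·(420)⁴/1310 = 5.67×10⁻⁸·3.112×10¹⁰/1310.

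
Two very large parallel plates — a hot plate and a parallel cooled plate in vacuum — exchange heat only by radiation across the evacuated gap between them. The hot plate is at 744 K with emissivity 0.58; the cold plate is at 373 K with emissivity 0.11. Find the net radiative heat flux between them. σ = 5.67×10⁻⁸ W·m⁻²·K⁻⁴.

For two infinite grey parallel plates, q = σ(T₁⁴ − T₂⁴)/(1/ε₁ + 1/ε₂ − 1).
T₁⁴ − T₂⁴ = 3.064×10¹¹ − 1.936×10¹⁰ = 2.870×10¹¹ K⁴.
1/ε₁ + 1/ε₂ − 1 = 1.724 + 9.091 − 1 = 9.815.
q = 5.67×10⁻⁸ × 2.870×10¹¹ / 9.815.

q ≈ 1660 W/m²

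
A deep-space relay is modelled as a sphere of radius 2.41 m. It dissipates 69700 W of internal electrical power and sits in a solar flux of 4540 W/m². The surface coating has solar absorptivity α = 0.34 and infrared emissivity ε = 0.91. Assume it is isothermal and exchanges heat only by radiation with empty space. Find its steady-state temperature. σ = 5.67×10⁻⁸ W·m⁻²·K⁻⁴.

At steady state, absorbed solar power + internal power = radiated power.
Absorbed: α·S·A_cross = 0.34·4540·18.25 = 28170 W (cross-section πr²).
Total input = 28170 + 69700 = 97870 W.
Radiated: εσ·A_surf·T⁴ with A_surf = 4πr² = 72.99 m².
T⁴ = 97870/(0.91·5.67×10⁻⁸·72.99) = 2.599×10¹⁰ K⁴.

T ≈ 402 K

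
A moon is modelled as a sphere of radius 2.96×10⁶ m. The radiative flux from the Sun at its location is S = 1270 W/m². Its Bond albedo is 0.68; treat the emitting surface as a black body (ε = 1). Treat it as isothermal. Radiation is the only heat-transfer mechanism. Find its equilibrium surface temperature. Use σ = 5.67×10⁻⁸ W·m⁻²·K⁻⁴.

At equilibrium, absorbed power = emitted power.
Absorbing cross-section = πr² = 2.753×10¹³ m²; emitting surface = 4πr² = 1.101×10¹⁴ m² (ratio 4).
(1−a)S·A_cross = εσ·A_surf·T⁴  ⇒  T⁴ = (1−a)S/(4σ).
T⁴ = 0.320·1270/(4·5.67×10⁻⁸) = 1.792×10⁹ K⁴.
T = (1.792×10⁹)^(1/4).

T ≈ 206 K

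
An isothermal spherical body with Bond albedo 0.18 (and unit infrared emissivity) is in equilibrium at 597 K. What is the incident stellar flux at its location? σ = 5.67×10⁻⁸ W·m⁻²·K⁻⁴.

S ≈ 35100 W/m²

(1−a)S·πr² = σ·4πr²·T⁴ ⇒ S = 4σT⁴/(1−a).
S = 4·5.67×10⁻⁸·1.270×10¹¹/0.820.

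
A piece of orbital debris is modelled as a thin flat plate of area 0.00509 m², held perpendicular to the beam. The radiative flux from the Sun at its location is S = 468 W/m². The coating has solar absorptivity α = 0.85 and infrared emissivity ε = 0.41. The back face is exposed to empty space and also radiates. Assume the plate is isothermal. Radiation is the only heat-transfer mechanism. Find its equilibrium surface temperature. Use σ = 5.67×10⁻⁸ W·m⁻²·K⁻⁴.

T ≈ 304 K

At equilibrium, absorbed power = emitted power.
Absorbing cross-section = A = 0.005090 m²; emitting surface = 2A = 0.01018 m² (ratio 2).
αS·A_cross = εσ·A_surf·T⁴  ⇒  T⁴ = αS/(ε·2σ).
T⁴ = 0.850·468/(0.41·2·5.67×10⁻⁸) = 8.556×10⁹ K⁴.
T = (8.556×10⁹)^(1/4).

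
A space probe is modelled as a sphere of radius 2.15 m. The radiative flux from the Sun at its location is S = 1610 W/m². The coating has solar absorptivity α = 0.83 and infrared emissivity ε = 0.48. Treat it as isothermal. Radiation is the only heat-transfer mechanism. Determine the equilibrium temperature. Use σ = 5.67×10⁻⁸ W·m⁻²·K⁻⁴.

T ≈ 333 K

At equilibrium, absorbed power = emitted power.
Absorbing cross-section = πr² = 14.52 m²; emitting surface = 4πr² = 58.09 m² (ratio 4).
αS·A_cross = εσ·A_surf·T⁴  ⇒  T⁴ = αS/(ε·4σ).
T⁴ = 0.830·1610/(0.48·4·5.67×10⁻⁸) = 1.227×10¹⁰ K⁴.
T = (1.227×10¹⁰)^(1/4).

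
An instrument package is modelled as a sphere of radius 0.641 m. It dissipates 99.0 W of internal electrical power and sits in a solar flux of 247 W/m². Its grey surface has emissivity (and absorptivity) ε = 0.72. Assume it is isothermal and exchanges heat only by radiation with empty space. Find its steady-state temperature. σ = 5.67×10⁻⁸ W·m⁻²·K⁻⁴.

At steady state, absorbed solar power + internal power = radiated power.
Absorbed: α·S·A_cross = 0.72·247·1.291 = 229.6 W (cross-section πr²).
Total input = 229.6 + 99.0 = 328.6 W.
Radiated: εσ·A_surf·T⁴ with A_surf = 4πr² = 5.163 m².
T⁴ = 328.6/(0.72·5.67×10⁻⁸·5.163) = 1.559×10⁹ K⁴.

T ≈ 199 K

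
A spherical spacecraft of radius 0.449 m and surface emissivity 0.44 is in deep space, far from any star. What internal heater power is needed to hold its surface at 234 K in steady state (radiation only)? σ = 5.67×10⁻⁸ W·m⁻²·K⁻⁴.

P ≈ 189 W

P = εσ·4πr²·T⁴.
4πr² = 2.533 m²; T⁴ = 2.998×10⁹ K⁴.
P = 0.44·5.67×10⁻⁸·2.533·2.998×10⁹.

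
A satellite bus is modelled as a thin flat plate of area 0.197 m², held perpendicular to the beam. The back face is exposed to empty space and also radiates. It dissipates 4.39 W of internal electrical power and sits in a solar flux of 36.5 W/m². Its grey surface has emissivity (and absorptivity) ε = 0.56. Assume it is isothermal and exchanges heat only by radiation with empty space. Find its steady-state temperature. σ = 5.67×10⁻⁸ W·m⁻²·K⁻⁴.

T ≈ 161 K

At steady state, absorbed solar power + internal power = radiated power.
Absorbed: α·S·A_cross = 0.56·36.5·0.1970 = 4.027 W (cross-section A).
Total input = 4.027 + 4.39 = 8.417 W.
Radiated: εσ·A_surf·T⁴ with A_surf = 2A = 0.3940 m².
T⁴ = 8.417/(0.56·5.67×10⁻⁸·0.3940) = 6.728×10⁸ K⁴.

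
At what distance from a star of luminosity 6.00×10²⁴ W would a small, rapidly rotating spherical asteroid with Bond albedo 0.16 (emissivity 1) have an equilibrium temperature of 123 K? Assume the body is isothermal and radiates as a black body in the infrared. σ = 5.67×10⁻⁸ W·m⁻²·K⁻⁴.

For an isothermal black-emitting sphere, (1−a)S·πr² = σ·4πr²·T⁴ ⇒ S = 4σT⁴/(1−a).
S = 4·5.67×10⁻⁸·(123)⁴/0.840 = 61.80 W/m².
Flux falls as S = L/(4πd²), so d = √(L/(4πS)) = √(6.00×10²⁴/(4π·61.80)).

d ≈ 8.79×10¹⁰ m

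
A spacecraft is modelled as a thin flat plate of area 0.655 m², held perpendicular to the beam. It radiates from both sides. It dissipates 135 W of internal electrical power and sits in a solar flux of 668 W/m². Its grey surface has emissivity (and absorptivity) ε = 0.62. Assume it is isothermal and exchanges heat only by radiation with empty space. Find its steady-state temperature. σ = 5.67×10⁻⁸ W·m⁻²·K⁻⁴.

At steady state, absorbed solar power + internal power = radiated power.
Absorbed: α·S·A_cross = 0.62·668·0.6550 = 271.3 W (cross-section A).
Total input = 271.3 + 135 = 406.3 W.
Radiated: εσ·A_surf·T⁴ with A_surf = 2A = 1.310 m².
T⁴ = 406.3/(0.62·5.67×10⁻⁸·1.310) = 8.822×10⁹ K⁴.

T ≈ 306 K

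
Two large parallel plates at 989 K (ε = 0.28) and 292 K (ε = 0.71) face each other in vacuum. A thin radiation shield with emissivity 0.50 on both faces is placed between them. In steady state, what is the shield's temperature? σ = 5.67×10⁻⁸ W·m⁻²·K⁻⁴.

In steady state the net flux on the hot side equals that on the cold side.
σ(T₁⁴−T_s⁴)/D₁ = σ(T_s⁴−T₂⁴)/D₂, with D₁ = 1/ε₁+1/ε_s−1 = 4.571, D₂ = 1/ε_s+1/ε₂−1 = 2.408.
Solve for T_s⁴: T_s⁴ = (D₂·T₁⁴ + D₁·T₂⁴)/(D₁+D₂) = 3.349×10¹¹ K⁴.

T_s ≈ 761 K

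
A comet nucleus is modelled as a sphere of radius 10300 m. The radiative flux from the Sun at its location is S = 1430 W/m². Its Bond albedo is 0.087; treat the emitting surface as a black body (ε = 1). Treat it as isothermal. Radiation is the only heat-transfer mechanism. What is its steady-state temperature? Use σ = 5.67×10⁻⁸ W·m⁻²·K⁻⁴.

At equilibrium, absorbed power = emitted power.
Absorbing cross-section = πr² = 3.333×10⁸ m²; emitting surface = 4πr² = 1.333×10⁹ m² (ratio 4).
(1−a)S·A_cross = εσ·A_surf·T⁴  ⇒  T⁴ = (1−a)S/(4σ).
T⁴ = 0.913·1430/(4·5.67×10⁻⁸) = 5.757×10⁹ K⁴.
T = (5.757×10⁹)^(1/4).

T ≈ 275 K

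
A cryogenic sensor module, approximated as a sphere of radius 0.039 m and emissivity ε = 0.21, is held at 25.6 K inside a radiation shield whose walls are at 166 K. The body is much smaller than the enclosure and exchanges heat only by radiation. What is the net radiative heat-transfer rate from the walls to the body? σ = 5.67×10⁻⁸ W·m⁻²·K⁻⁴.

P_net ≈ 0.173 W

For a small grey body in a large enclosure: P_net = εσA(T_body⁴ − T_wall⁴).
A = 4πr² = 0.01911 m²; T_body⁴ − T_wall⁴ = 4.295×10⁵ − 7.593×10⁸ = -7.589×10⁸ K⁴.
|P_net| = 0.21·5.67×10⁻⁸·0.01911·7.589×10⁸.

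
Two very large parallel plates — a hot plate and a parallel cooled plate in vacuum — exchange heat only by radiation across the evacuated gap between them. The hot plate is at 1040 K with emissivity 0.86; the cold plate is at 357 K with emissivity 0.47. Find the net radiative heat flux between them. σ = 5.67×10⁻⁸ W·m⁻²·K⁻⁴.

q ≈ 28600 W/m²

For two infinite grey parallel plates, q = σ(T₁⁴ − T₂⁴)/(1/ε₁ + 1/ε₂ − 1).
T₁⁴ − T₂⁴ = 1.170×10¹² − 1.624×10¹⁰ = 1.154×10¹² K⁴.
1/ε₁ + 1/ε₂ − 1 = 1.163 + 2.128 − 1 = 2.290.
q = 5.67×10⁻⁸ × 1.154×10¹² / 2.290.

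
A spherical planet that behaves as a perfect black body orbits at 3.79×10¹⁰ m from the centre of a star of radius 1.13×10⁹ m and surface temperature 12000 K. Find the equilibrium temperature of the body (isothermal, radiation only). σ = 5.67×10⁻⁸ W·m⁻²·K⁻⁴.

The star's surface emits σT_*⁴; at distance d the flux is S = σT_*⁴(R_*/d)².
S = 5.67×10⁻⁸·(12000)⁴·(1.13×10⁹/3.79×10¹⁰)² = 1.045×10⁶ W/m².
For an isothermal sphere T⁴ = (1−a)S/(4σ) = 4.608×10¹² K⁴.

T ≈ 1470 K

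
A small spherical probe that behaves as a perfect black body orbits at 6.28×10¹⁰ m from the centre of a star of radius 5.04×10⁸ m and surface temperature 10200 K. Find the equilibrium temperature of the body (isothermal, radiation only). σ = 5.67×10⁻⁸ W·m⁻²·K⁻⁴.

The star's surface emits σT_*⁴; at distance d the flux is S = σT_*⁴(R_*/d)².
S = 5.67×10⁻⁸·(10200)⁴·(5.04×10⁸/6.28×10¹⁰)² = 39530 W/m².
For an isothermal sphere T⁴ = (1−a)S/(4σ) = 1.743×10¹¹ K⁴.

T ≈ 646 K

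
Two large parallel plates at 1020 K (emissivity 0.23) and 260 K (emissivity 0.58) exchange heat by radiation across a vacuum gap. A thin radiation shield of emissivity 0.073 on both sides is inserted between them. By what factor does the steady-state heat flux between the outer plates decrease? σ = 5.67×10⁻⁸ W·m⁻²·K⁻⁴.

Without shield: q₀ = σΔ(T⁴)/(1/ε₁+1/ε₂−1) with denominator 5.072.
With shield the two gaps are in series; the resistances add: (1/ε₁+1/ε_s−1)+(1/ε_s+1/ε₂−1) = 17.05+14.42 = 31.47.
Heat-flux ratio q₀/q = 31.47/5.072.

factor ≈ 6.20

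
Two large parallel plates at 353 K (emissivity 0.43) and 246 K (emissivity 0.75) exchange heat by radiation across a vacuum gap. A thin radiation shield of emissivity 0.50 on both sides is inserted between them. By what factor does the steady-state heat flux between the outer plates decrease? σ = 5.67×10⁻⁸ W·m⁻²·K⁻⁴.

factor ≈ 2.13

Without shield: q₀ = σΔ(T⁴)/(1/ε₁+1/ε₂−1) with denominator 2.659.
With shield the two gaps are in series; the resistances add: (1/ε₁+1/ε_s−1)+(1/ε_s+1/ε₂−1) = 3.326+2.333 = 5.659.
Heat-flux ratio q₀/q = 5.659/2.659.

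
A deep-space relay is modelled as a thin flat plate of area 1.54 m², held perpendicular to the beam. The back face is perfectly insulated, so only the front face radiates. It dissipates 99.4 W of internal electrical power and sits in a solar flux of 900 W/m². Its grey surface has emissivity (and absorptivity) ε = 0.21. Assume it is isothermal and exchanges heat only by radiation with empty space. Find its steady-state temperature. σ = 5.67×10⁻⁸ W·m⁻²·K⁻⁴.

T ≈ 382 K

At steady state, absorbed solar power + internal power = radiated power.
Absorbed: α·S·A_cross = 0.21·900·1.540 = 291.1 W (cross-section A).
Total input = 291.1 + 99.4 = 390.5 W.
Radiated: εσ·A_surf·T⁴ with A_surf = A = 1.540 m².
T⁴ = 390.5/(0.21·5.67×10⁻⁸·1.540) = 2.129×10¹⁰ K⁴.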